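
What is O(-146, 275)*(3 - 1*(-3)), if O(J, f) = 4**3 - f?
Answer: -1266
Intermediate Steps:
O(J, f) = 64 - f
O(-146, 275)*(3 - 1*(-3)) = (64 - 1*275)*(3 - 1*(-3)) = (64 - 275)*(3 + 3) = -211*6 = -1266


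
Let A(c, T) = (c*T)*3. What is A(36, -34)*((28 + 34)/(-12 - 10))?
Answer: 113832/11 ≈ 10348.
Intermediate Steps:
A(c, T) = 3*T*c (A(c, T) = (T*c)*3 = 3*T*c)
A(36, -34)*((28 + 34)/(-12 - 10)) = (3*(-34)*36)*((28 + 34)/(-12 - 10)) = -227664/(-22) = -227664*(-1)/22 = -3672*(-31/11) = 113832/11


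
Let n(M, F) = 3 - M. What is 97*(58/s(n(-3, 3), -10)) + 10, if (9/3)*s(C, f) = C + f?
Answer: -8419/2 ≈ -4209.5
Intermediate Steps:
s(C, f) = C/3 + f/3 (s(C, f) = (C + f)/3 = C/3 + f/3)
97*(58/s(n(-3, 3), -10)) + 10 = 97*(58/((3 - 1*(-3))/3 + (1/3)*(-10))) + 10 = 97*(58/((3 + 3)/3 - 10/3)) + 10 = 97*(58/((1/3)*6 - 10/3)) + 10 = 97*(58/(2 - 10/3)) + 10 = 97*(58/(-4/3)) + 10 = 97*(58*(-3/4)) + 10 = 97*(-87/2) + 10 = -8439/2 + 10 = -8419/2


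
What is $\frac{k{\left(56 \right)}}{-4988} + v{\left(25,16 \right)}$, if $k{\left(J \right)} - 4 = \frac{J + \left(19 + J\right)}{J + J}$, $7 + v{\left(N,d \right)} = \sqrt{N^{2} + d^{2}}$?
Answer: $- \frac{3911171}{558656} + \sqrt{881} \approx 22.681$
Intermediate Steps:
$v{\left(N,d \right)} = -7 + \sqrt{N^{2} + d^{2}}$
$k{\left(J \right)} = 4 + \frac{19 + 2 J}{2 J}$ ($k{\left(J \right)} = 4 + \frac{J + \left(19 + J\right)}{J + J} = 4 + \frac{19 + 2 J}{2 J}$)
$\frac{k{\left(56 \right)}}{-4988} + v{\left(25,16 \right)} = \frac{5 + \frac{19}{2 \cdot 56}}{-4988} - \left(7 - \sqrt{25^{2} + 16^{2}}\right) = \left(5 + \frac{19}{2} \cdot \frac{1}{56}\right) \left(- \frac{1}{4988}\right) - \left(7 - \sqrt{625 + 256}\right) = \left(5 + \frac{19}{112}\right) \left(- \frac{1}{4988}\right) - \left(7 - \sqrt{881}\right) = \frac{579}{112} \left(- \frac{1}{4988}\right) - \left(7 - \sqrt{881}\right) = - \frac{579}{558656} - \left(7 - \sqrt{881}\right) = - \frac{3911171}{558656} + \sqrt{881}$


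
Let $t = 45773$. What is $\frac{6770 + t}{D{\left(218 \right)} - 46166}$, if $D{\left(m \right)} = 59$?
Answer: $- \frac{52543}{46107} \approx -1.1396$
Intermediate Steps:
$\frac{6770 + t}{D{\left(218 \right)} - 46166} = \frac{6770 + 45773}{59 - 46166} = \frac{52543}{-46107} = 52543 \left(- \frac{1}{46107}\right) = - \frac{52543}{46107}$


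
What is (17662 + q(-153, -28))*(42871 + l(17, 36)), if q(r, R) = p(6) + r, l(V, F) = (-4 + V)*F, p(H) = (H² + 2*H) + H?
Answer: 761162857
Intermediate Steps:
p(H) = H² + 3*H
l(V, F) = F*(-4 + V)
q(r, R) = 54 + r (q(r, R) = 6*(3 + 6) + r = 6*9 + r = 54 + r)
(17662 + q(-153, -28))*(42871 + l(17, 36)) = (17662 + (54 - 153))*(42871 + 36*(-4 + 17)) = (17662 - 99)*(42871 + 36*13) = 17563*(42871 + 468) = 17563*43339 = 761162857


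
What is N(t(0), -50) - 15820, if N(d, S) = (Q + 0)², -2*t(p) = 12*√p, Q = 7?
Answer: -15771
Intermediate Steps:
t(p) = -6*√p
N(d, S) = 49 (N(d, S) = (7 + 0)² = 7² = 49)
N(t(0), -50) - 15820 = 49 - 15820 = -15771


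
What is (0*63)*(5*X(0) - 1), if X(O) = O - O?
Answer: 0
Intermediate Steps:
X(O) = 0
(0*63)*(5*X(0) - 1) = (0*63)*(5*0 - 1) = 0*(0 - 1) = 0*(-1) = 0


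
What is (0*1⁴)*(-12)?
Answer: 0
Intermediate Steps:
(0*1⁴)*(-12) = (0*1)*(-12) = 0*(-12) = 0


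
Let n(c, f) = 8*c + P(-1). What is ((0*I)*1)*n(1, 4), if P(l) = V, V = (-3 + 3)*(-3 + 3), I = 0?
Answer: 0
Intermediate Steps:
V = 0 (V = 0*0 = 0)
P(l) = 0
n(c, f) = 8*c (n(c, f) = 8*c + 0 = 8*c)
((0*I)*1)*n(1, 4) = ((0*0)*1)*(8*1) = (0*1)*8 = 0*8 = 0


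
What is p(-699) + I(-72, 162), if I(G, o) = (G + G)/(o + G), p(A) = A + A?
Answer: -6998/5 ≈ -1399.6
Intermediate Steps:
p(A) = 2*A
I(G, o) = 2*G/(G + o) (I(G, o) = (2*G)/(G + o) = 2*G/(G + o))
p(-699) + I(-72, 162) = 2*(-699) + 2*(-72)/(-72 + 162) = -1398 + 2*(-72)/90 = -1398 + 2*(-72)*(1/90) = -1398 - 8/5 = -6998/5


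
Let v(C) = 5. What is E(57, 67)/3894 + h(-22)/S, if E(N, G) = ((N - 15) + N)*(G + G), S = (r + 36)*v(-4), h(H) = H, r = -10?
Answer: 12416/3835 ≈ 3.2375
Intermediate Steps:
S = 130 (S = (-10 + 36)*5 = 26*5 = 130)
E(N, G) = 2*G*(-15 + 2*N) (E(N, G) = ((-15 + N) + N)*(2*G) = (-15 + 2*N)*(2*G) = 2*G*(-15 + 2*N))
E(57, 67)/3894 + h(-22)/S = (2*67*(-15 + 2*57))/3894 - 22/130 = (2*67*(-15 + 114))*(1/3894) - 22*1/130 = (2*67*99)*(1/3894) - 11/65 = 13266*(1/3894) - 11/65 = 201/59 - 11/65 = 12416/3835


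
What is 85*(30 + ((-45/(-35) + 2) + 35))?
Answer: 40630/7 ≈ 5804.3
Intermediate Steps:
85*(30 + ((-45/(-35) + 2) + 35)) = 85*(30 + ((-45*(-1/35) + 2) + 35)) = 85*(30 + ((9/7 + 2) + 35)) = 85*(30 + (23/7 + 35)) = 85*(30 + 268/7) = 85*(478/7) = 40630/7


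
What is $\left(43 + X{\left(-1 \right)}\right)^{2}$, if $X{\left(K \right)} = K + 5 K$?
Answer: $1369$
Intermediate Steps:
$X{\left(K \right)} = 6 K$
$\left(43 + X{\left(-1 \right)}\right)^{2} = \left(43 + 6 \left(-1\right)\right)^{2} = \left(43 - 6\right)^{2} = 37^{2} = 1369$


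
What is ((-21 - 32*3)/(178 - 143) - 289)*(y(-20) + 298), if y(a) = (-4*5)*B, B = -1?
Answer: -3253776/35 ≈ -92965.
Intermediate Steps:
y(a) = 20 (y(a) = -4*5*(-1) = -20*(-1) = 20)
((-21 - 32*3)/(178 - 143) - 289)*(y(-20) + 298) = ((-21 - 32*3)/(178 - 143) - 289)*(20 + 298) = ((-21 - 96)/35 - 289)*318 = (-117*1/35 - 289)*318 = (-117/35 - 289)*318 = -10232/35*318 = -3253776/35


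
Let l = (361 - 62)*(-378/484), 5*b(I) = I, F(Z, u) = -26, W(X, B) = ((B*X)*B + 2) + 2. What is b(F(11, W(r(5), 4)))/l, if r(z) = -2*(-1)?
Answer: 484/21735 ≈ 0.022268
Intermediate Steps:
r(z) = 2
W(X, B) = 4 + X*B² (W(X, B) = (X*B² + 2) + 2 = (2 + X*B²) + 2 = 4 + X*B²)
b(I) = I/5
l = -56511/242 (l = 299*(-378*1/484) = 299*(-189/242) = -56511/242 ≈ -233.52)
b(F(11, W(r(5), 4)))/l = ((⅕)*(-26))/(-56511/242) = -26/5*(-242/56511) = 484/21735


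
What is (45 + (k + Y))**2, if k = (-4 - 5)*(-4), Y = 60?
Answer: 19881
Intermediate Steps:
k = 36 (k = -9*(-4) = 36)
(45 + (k + Y))**2 = (45 + (36 + 60))**2 = (45 + 96)**2 = 141**2 = 19881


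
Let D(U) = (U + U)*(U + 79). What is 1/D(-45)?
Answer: -1/3060 ≈ -0.00032680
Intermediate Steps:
D(U) = 2*U*(79 + U) (D(U) = (2*U)*(79 + U) = 2*U*(79 + U))
1/D(-45) = 1/(2*(-45)*(79 - 45)) = 1/(2*(-45)*34) = 1/(-3060) = -1/3060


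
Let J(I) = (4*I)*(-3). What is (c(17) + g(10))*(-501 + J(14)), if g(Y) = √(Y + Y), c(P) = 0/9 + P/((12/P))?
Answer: -64447/4 - 1338*√5 ≈ -19104.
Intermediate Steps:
c(P) = P²/12 (c(P) = 0*(⅑) + P*(P/12) = 0 + P²/12 = P²/12)
J(I) = -12*I
g(Y) = √2*√Y (g(Y) = √(2*Y) = √2*√Y)
(c(17) + g(10))*(-501 + J(14)) = ((1/12)*17² + √2*√10)*(-501 - 12*14) = ((1/12)*289 + 2*√5)*(-501 - 168) = (289/12 + 2*√5)*(-669) = -64447/4 - 1338*√5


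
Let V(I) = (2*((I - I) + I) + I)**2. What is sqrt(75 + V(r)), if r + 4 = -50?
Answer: sqrt(26319) ≈ 162.23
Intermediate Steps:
r = -54 (r = -4 - 50 = -54)
V(I) = 9*I**2 (V(I) = (2*(0 + I) + I)**2 = (2*I + I)**2 = (3*I)**2 = 9*I**2)
sqrt(75 + V(r)) = sqrt(75 + 9*(-54)**2) = sqrt(75 + 9*2916) = sqrt(75 + 26244) = sqrt(26319)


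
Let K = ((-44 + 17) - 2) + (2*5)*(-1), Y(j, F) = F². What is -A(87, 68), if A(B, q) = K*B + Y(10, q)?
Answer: -1231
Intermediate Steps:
K = -39 (K = (-27 - 2) + 10*(-1) = -29 - 10 = -39)
A(B, q) = q² - 39*B (A(B, q) = -39*B + q² = q² - 39*B)
-A(87, 68) = -(68² - 39*87) = -(4624 - 3393) = -1*1231 = -1231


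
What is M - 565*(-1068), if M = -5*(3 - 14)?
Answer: 603475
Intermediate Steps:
M = 55 (M = -5*(-11) = 55)
M - 565*(-1068) = 55 - 565*(-1068) = 55 + 603420 = 603475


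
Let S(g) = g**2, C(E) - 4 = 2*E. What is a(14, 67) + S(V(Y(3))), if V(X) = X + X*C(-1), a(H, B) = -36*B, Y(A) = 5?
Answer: -2187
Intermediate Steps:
C(E) = 4 + 2*E
V(X) = 3*X (V(X) = X + X*(4 + 2*(-1)) = X + X*(4 - 2) = X + X*2 = X + 2*X = 3*X)
a(14, 67) + S(V(Y(3))) = -36*67 + (3*5)**2 = -2412 + 15**2 = -2412 + 225 = -2187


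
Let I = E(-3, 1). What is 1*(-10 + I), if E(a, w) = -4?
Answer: -14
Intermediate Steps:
I = -4
1*(-10 + I) = 1*(-10 - 4) = 1*(-14) = -14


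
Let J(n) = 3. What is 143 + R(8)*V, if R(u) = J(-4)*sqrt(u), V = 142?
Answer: 143 + 852*sqrt(2) ≈ 1347.9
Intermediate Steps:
R(u) = 3*sqrt(u)
143 + R(8)*V = 143 + (3*sqrt(8))*142 = 143 + (3*(2*sqrt(2)))*142 = 143 + (6*sqrt(2))*142 = 143 + 852*sqrt(2)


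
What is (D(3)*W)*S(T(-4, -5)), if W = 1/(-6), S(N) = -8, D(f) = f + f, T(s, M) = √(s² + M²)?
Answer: 8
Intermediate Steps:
T(s, M) = √(M² + s²)
D(f) = 2*f
W = -⅙ ≈ -0.16667
(D(3)*W)*S(T(-4, -5)) = ((2*3)*(-⅙))*(-8) = (6*(-⅙))*(-8) = -1*(-8) = 8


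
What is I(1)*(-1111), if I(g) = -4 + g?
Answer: 3333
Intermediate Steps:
I(1)*(-1111) = (-4 + 1)*(-1111) = -3*(-1111) = 3333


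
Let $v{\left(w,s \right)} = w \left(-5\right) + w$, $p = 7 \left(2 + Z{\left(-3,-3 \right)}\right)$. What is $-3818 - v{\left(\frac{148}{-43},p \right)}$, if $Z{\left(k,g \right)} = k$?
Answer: $- \frac{164766}{43} \approx -3831.8$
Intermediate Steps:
$p = -7$ ($p = 7 \left(2 - 3\right) = 7 \left(-1\right) = -7$)
$v{\left(w,s \right)} = - 4 w$ ($v{\left(w,s \right)} = - 5 w + w = - 4 w$)
$-3818 - v{\left(\frac{148}{-43},p \right)} = -3818 - - 4 \frac{148}{-43} = -3818 - - 4 \cdot 148 \left(- \frac{1}{43}\right) = -3818 - \left(-4\right) \left(- \frac{148}{43}\right) = -3818 - \frac{592}{43} = - \frac{164766}{43}$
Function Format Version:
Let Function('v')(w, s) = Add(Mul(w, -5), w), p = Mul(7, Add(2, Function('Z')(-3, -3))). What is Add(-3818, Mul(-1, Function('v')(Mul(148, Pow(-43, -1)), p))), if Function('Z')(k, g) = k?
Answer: Rational(-164766, 43) ≈ -3831.8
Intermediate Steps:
p = -7 (p = Mul(7, Add(2, -3)) = Mul(7, -1) = -7)
Function('v')(w, s) = Mul(-4, w) (Function('v')(w, s) = Add(Mul(-5, w), w) = Mul(-4, w))
Add(-3818, Mul(-1, Function('v')(Mul(148, Pow(-43, -1)), p))) = Add(-3818, Mul(-1, Mul(-4, Mul(148, Pow(-43, -1))))) = Add(-3818, Mul(-1, Mul(-4, Mul(148, Rational(-1, 43))))) = Add(-3818, Mul(-1, Mul(-4, Rational(-148, 43)))) = Add(-3818, Mul(-1, Rational(592, 43))) = Add(-3818, Rational(-592, 43)) = Rational(-164766, 43)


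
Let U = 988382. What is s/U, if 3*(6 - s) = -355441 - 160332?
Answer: 515791/2965146 ≈ 0.17395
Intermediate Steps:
s = 515791/3 (s = 6 - (-355441 - 160332)/3 = 6 - ⅓*(-515773) = 6 + 515773/3 = 515791/3 ≈ 1.7193e+5)
s/U = (515791/3)/988382 = (515791/3)*(1/988382) = 515791/2965146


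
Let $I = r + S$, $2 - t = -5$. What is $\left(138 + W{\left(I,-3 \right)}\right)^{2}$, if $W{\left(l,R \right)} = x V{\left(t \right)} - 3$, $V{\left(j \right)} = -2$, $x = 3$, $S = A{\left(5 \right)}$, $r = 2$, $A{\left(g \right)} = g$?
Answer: $16641$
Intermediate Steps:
$t = 7$ ($t = 2 - -5 = 2 + 5 = 7$)
$S = 5$
$I = 7$ ($I = 2 + 5 = 7$)
$W{\left(l,R \right)} = -9$ ($W{\left(l,R \right)} = 3 \left(-2\right) - 3 = -6 - 3 = -9$)
$\left(138 + W{\left(I,-3 \right)}\right)^{2} = \left(138 - 9\right)^{2} = 129^{2} = 16641$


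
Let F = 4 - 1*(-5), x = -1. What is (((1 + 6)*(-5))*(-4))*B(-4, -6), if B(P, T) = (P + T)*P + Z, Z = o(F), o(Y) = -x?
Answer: 5740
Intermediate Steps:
F = 9 (F = 4 + 5 = 9)
o(Y) = 1 (o(Y) = -1*(-1) = 1)
Z = 1
B(P, T) = 1 + P*(P + T) (B(P, T) = (P + T)*P + 1 = P*(P + T) + 1 = 1 + P*(P + T))
(((1 + 6)*(-5))*(-4))*B(-4, -6) = (((1 + 6)*(-5))*(-4))*(1 + (-4)**2 - 4*(-6)) = ((7*(-5))*(-4))*(1 + 16 + 24) = -35*(-4)*41 = 140*41 = 5740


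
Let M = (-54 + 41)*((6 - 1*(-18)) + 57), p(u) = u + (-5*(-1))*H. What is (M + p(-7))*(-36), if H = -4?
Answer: 38880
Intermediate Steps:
p(u) = -20 + u (p(u) = u - 5*(-1)*(-4) = u + 5*(-4) = u - 20 = -20 + u)
M = -1053 (M = -13*((6 + 18) + 57) = -13*(24 + 57) = -13*81 = -1053)
(M + p(-7))*(-36) = (-1053 + (-20 - 7))*(-36) = (-1053 - 27)*(-36) = -1080*(-36) = 38880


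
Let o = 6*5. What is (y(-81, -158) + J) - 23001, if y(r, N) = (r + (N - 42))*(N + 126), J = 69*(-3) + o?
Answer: -14186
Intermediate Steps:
o = 30
J = -177 (J = 69*(-3) + 30 = -207 + 30 = -177)
y(r, N) = (126 + N)*(-42 + N + r) (y(r, N) = (r + (-42 + N))*(126 + N) = (-42 + N + r)*(126 + N) = (126 + N)*(-42 + N + r))
(y(-81, -158) + J) - 23001 = ((-5292 + (-158)² + 84*(-158) + 126*(-81) - 158*(-81)) - 177) - 23001 = ((-5292 + 24964 - 13272 - 10206 + 12798) - 177) - 23001 = (8992 - 177) - 23001 = 8815 - 23001 = -14186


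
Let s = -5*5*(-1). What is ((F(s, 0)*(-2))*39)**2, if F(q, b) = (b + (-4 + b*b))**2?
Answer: 1557504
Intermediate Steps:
s = 25 (s = -25*(-1) = 25)
F(q, b) = (-4 + b + b**2)**2 (F(q, b) = (b + (-4 + b**2))**2 = (-4 + b + b**2)**2)
((F(s, 0)*(-2))*39)**2 = (((-4 + 0 + 0**2)**2*(-2))*39)**2 = (((-4 + 0 + 0)**2*(-2))*39)**2 = (((-4)**2*(-2))*39)**2 = ((16*(-2))*39)**2 = (-32*39)**2 = (-1248)**2 = 1557504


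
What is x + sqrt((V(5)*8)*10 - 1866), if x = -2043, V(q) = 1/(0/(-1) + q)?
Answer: -2043 + 5*I*sqrt(74) ≈ -2043.0 + 43.012*I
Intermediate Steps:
V(q) = 1/q (V(q) = 1/(0*(-1) + q) = 1/(0 + q) = 1/q)
x + sqrt((V(5)*8)*10 - 1866) = -2043 + sqrt((8/5)*10 - 1866) = -2043 + sqrt(16 - 1866) = -2043 + sqrt(-1850) = -2043 + 5*I*sqrt(74)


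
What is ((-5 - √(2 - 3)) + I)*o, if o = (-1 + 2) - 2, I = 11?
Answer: -6 + I ≈ -6.0 + 1.0*I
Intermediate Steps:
o = -1 (o = 1 - 2 = -1)
((-5 - √(2 - 3)) + I)*o = ((-5 - √(2 - 3)) + 11)*(-1) = ((-5 - √(-1)) + 11)*(-1) = ((-5 - I) + 11)*(-1) = (6 - I)*(-1) = -6 + I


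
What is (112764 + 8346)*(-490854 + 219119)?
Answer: -32909825850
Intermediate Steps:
(112764 + 8346)*(-490854 + 219119) = 121110*(-271735) = -32909825850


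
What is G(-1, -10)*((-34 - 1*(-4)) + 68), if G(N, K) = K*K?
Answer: 3800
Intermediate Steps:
G(N, K) = K²
G(-1, -10)*((-34 - 1*(-4)) + 68) = (-10)²*((-34 - 1*(-4)) + 68) = 100*((-34 + 4) + 68) = 100*(-30 + 68) = 100*38 = 3800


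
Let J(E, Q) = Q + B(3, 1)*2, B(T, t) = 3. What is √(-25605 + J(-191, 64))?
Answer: I*√25535 ≈ 159.8*I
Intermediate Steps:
J(E, Q) = 6 + Q (J(E, Q) = Q + 3*2 = Q + 6 = 6 + Q)
√(-25605 + J(-191, 64)) = √(-25605 + (6 + 64)) = √(-25605 + 70) = √(-25535) = I*√25535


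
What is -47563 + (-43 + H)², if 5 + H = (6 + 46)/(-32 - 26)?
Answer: -37989759/841 ≈ -45172.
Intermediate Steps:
H = -171/29 (H = -5 + (6 + 46)/(-32 - 26) = -5 + 52/(-58) = -5 + 52*(-1/58) = -5 - 26/29 = -171/29 ≈ -5.8966)
-47563 + (-43 + H)² = -47563 + (-43 - 171/29)² = -47563 + (-1418/29)² = -47563 + 2010724/841 = -37989759/841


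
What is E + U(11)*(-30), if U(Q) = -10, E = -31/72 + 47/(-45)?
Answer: 11941/40 ≈ 298.52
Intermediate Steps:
E = -59/40 (E = -31*1/72 + 47*(-1/45) = -31/72 - 47/45 = -59/40 ≈ -1.4750)
E + U(11)*(-30) = -59/40 - 10*(-30) = -59/40 + 300 = 11941/40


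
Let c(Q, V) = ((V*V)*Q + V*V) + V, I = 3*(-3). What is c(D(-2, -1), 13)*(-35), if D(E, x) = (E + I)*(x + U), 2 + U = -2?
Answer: -331695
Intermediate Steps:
U = -4 (U = -2 - 2 = -4)
I = -9
D(E, x) = (-9 + E)*(-4 + x) (D(E, x) = (E - 9)*(x - 4) = (-9 + E)*(-4 + x))
c(Q, V) = V + V**2 + Q*V**2 (c(Q, V) = (V**2*Q + V**2) + V = (Q*V**2 + V**2) + V = (V**2 + Q*V**2) + V = V + V**2 + Q*V**2)
c(D(-2, -1), 13)*(-35) = (13*(1 + 13 + (36 - 9*(-1) - 4*(-2) - 2*(-1))*13))*(-35) = (13*(1 + 13 + (36 + 9 + 8 + 2)*13))*(-35) = (13*(1 + 13 + 55*13))*(-35) = (13*(1 + 13 + 715))*(-35) = (13*729)*(-35) = 9477*(-35) = -331695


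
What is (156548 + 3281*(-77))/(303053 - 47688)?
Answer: -96089/255365 ≈ -0.37628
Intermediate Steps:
(156548 + 3281*(-77))/(303053 - 47688) = (156548 - 252637)/255365 = -96089*1/255365 = -96089/255365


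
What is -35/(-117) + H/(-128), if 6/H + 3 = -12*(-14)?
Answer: 123083/411840 ≈ 0.29886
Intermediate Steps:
H = 2/55 (H = 6/(-3 - 12*(-14)) = 6/(-3 + 168) = 6/165 = 6*(1/165) = 2/55 ≈ 0.036364)
-35/(-117) + H/(-128) = -35/(-117) + (2/55)/(-128) = -35*(-1/117) + (2/55)*(-1/128) = 35/117 - 1/3520 = 123083/411840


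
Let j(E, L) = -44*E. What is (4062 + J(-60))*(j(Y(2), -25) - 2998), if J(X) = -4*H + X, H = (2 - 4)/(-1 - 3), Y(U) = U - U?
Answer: -11992000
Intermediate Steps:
Y(U) = 0
H = ½ (H = -2/(-4) = -2*(-¼) = ½ ≈ 0.50000)
J(X) = -2 + X (J(X) = -4*½ + X = -2 + X)
(4062 + J(-60))*(j(Y(2), -25) - 2998) = (4062 + (-2 - 60))*(-44*0 - 2998) = (4062 - 62)*(0 - 2998) = 4000*(-2998) = -11992000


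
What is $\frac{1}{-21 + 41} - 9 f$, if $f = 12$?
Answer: $- \frac{2159}{20} \approx -107.95$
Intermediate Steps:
$\frac{1}{-21 + 41} - 9 f = \frac{1}{-21 + 41} - 108 = \frac{1}{20} - 108 = - \frac{2159}{20}$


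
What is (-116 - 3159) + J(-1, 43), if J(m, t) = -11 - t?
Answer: -3329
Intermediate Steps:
(-116 - 3159) + J(-1, 43) = (-116 - 3159) + (-11 - 1*43) = -3275 + (-11 - 43) = -3275 - 54 = -3329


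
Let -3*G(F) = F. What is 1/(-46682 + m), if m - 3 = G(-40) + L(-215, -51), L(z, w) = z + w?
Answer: -3/140795 ≈ -2.1308e-5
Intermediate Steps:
L(z, w) = w + z
G(F) = -F/3
m = -749/3 (m = 3 + (-⅓*(-40) + (-51 - 215)) = 3 + (40/3 - 266) = 3 - 758/3 = -749/3 ≈ -249.67)
1/(-46682 + m) = 1/(-46682 - 749/3) = 1/(-140795/3) = -3/140795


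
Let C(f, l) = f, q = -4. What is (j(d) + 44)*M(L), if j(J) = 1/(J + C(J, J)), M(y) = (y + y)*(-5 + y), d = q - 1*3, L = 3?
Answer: -3690/7 ≈ -527.14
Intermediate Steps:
d = -7 (d = -4 - 1*3 = -4 - 3 = -7)
M(y) = 2*y*(-5 + y) (M(y) = (2*y)*(-5 + y) = 2*y*(-5 + y))
j(J) = 1/(2*J) (j(J) = 1/(J + J) = 1/(2*J))
(j(d) + 44)*M(L) = ((½)/(-7) + 44)*(2*3*(-5 + 3)) = ((½)*(-⅐) + 44)*(2*3*(-2)) = (-1/14 + 44)*(-12) = (615/14)*(-12) = -3690/7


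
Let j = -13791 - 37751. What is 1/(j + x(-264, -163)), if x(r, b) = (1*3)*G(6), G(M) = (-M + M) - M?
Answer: -1/51560 ≈ -1.9395e-5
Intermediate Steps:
G(M) = -M (G(M) = 0 - M = -M)
x(r, b) = -18 (x(r, b) = (1*3)*(-1*6) = 3*(-6) = -18)
j = -51542
1/(j + x(-264, -163)) = 1/(-51542 - 18) = 1/(-51560) = -1/51560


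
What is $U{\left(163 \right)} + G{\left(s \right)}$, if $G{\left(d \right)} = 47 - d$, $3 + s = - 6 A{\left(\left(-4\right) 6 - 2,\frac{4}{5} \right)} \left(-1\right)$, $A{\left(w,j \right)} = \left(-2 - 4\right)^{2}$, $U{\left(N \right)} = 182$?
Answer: $16$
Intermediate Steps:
$A{\left(w,j \right)} = 36$ ($A{\left(w,j \right)} = \left(-6\right)^{2} = 36$)
$s = 213$ ($s = -3 + \left(-6\right) 36 \left(-1\right) = -3 - -216 = -3 + 216 = 213$)
$U{\left(163 \right)} + G{\left(s \right)} = 182 + \left(47 - 213\right) = 182 - 166 = 16$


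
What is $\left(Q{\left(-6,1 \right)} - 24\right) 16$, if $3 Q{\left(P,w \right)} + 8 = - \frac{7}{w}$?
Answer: $-464$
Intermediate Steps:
$Q{\left(P,w \right)} = - \frac{8}{3} - \frac{7}{3 w}$ ($Q{\left(P,w \right)} = - \frac{8}{3} + \frac{\left(-7\right) \frac{1}{w}}{3} = - \frac{8}{3} - \frac{7}{3 w}$)
$\left(Q{\left(-6,1 \right)} - 24\right) 16 = \left(\frac{-7 - 8}{3 \cdot 1} - 24\right) 16 = \left(\frac{1}{3} \cdot 1 \left(-7 - 8\right) - 24\right) 16 = \left(\frac{1}{3} \cdot 1 \left(-15\right) - 24\right) 16 = \left(-5 - 24\right) 16 = \left(-29\right) 16 = -464$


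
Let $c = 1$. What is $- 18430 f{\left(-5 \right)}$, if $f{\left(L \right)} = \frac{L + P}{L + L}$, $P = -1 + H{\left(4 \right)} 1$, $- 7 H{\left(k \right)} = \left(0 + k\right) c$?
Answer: $- \frac{84778}{7} \approx -12111.0$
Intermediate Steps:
$H{\left(k \right)} = - \frac{k}{7}$ ($H{\left(k \right)} = - \frac{\left(0 + k\right) 1}{7} = - \frac{k 1}{7} = - \frac{k}{7}$)
$P = - \frac{11}{7}$ ($P = -1 + \left(- \frac{1}{7}\right) 4 \cdot 1 = -1 - \frac{4}{7} = - \frac{11}{7} \approx -1.5714$)
$f{\left(L \right)} = \frac{- \frac{11}{7} + L}{2 L}$ ($f{\left(L \right)} = \frac{L - \frac{11}{7}}{L + L} = \frac{- \frac{11}{7} + L}{2 L}$)
$- 18430 f{\left(-5 \right)} = - 18430 \frac{-11 + 7 \left(-5\right)}{14 \left(-5\right)} = - 18430 \cdot \frac{1}{14} \left(- \frac{1}{5}\right) \left(-11 - 35\right) = - 18430 \cdot \frac{1}{14} \left(- \frac{1}{5}\right) \left(-46\right) = \left(-18430\right) \frac{23}{35} = - \frac{84778}{7}$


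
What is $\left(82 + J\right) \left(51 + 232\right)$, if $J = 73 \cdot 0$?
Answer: $23206$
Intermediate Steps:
$J = 0$
$\left(82 + J\right) \left(51 + 232\right) = \left(82 + 0\right) \left(51 + 232\right) = 82 \cdot 283 = 23206$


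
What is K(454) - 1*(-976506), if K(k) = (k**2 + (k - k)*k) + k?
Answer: 1183076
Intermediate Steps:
K(k) = k + k**2 (K(k) = (k**2 + 0*k) + k = (k**2 + 0) + k = k**2 + k = k + k**2)
K(454) - 1*(-976506) = 454*(1 + 454) - 1*(-976506) = 454*455 + 976506 = 206570 + 976506 = 1183076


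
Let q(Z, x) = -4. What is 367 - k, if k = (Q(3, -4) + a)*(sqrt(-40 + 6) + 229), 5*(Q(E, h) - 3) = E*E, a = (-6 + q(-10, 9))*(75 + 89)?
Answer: 1874139/5 + 8176*I*sqrt(34)/5 ≈ 3.7483e+5 + 9534.8*I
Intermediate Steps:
a = -1640 (a = (-6 - 4)*(75 + 89) = -10*164 = -1640)
Q(E, h) = 3 + E**2/5 (Q(E, h) = 3 + (E*E)/5 = 3 + E**2/5)
k = -1872304/5 - 8176*I*sqrt(34)/5 (k = ((3 + (1/5)*3**2) - 1640)*(sqrt(-40 + 6) + 229) = ((3 + (1/5)*9) - 1640)*(sqrt(-34) + 229) = ((3 + 9/5) - 1640)*(I*sqrt(34) + 229) = (24/5 - 1640)*(229 + I*sqrt(34)) = -8176*(229 + I*sqrt(34))/5 = -1872304/5 - 8176*I*sqrt(34)/5 ≈ -3.7446e+5 - 9534.8*I)
367 - k = 367 - (-1872304/5 - 8176*I*sqrt(34)/5) = 367 + (1872304/5 + 8176*I*sqrt(34)/5) = 1874139/5 + 8176*I*sqrt(34)/5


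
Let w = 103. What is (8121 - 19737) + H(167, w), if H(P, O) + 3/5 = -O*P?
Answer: -144088/5 ≈ -28818.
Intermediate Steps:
H(P, O) = -⅗ - O*P
(8121 - 19737) + H(167, w) = (8121 - 19737) + (-⅗ - 1*103*167) = -11616 + (-⅗ - 17201) = -11616 - 86008/5 = -144088/5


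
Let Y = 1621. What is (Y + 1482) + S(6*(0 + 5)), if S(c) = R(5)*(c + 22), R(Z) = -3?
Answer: 2947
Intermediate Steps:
S(c) = -66 - 3*c (S(c) = -3*(c + 22) = -3*(22 + c) = -66 - 3*c)
(Y + 1482) + S(6*(0 + 5)) = (1621 + 1482) + (-66 - 18*(0 + 5)) = 3103 + (-66 - 18*5) = 3103 + (-66 - 3*30) = 3103 + (-66 - 90) = 3103 - 156 = 2947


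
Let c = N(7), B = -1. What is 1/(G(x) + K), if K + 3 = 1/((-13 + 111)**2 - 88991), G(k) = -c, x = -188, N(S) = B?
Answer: -79387/158775 ≈ -0.50000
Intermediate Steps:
N(S) = -1
c = -1
G(k) = 1 (G(k) = -1*(-1) = 1)
K = -238162/79387 (K = -3 + 1/((-13 + 111)**2 - 88991) = -3 + 1/(98**2 - 88991) = -3 + 1/(9604 - 88991) = -3 + 1/(-79387) = -3 - 1/79387 = -238162/79387 ≈ -3.0000)
1/(G(x) + K) = 1/(1 - 238162/79387) = 1/(-158775/79387) = -79387/158775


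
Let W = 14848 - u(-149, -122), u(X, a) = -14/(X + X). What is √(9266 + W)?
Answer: √535353871/149 ≈ 155.29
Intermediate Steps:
u(X, a) = -7/X (u(X, a) = -14*1/(2*X) = -7/X)
W = 2212345/149 (W = 14848 - (-7)/(-149) = 14848 - (-7)*(-1)/149 = 14848 - 1*7/149 = 14848 - 7/149 = 2212345/149 ≈ 14848.)
√(9266 + W) = √(9266 + 2212345/149) = √(3592979/149) = √535353871/149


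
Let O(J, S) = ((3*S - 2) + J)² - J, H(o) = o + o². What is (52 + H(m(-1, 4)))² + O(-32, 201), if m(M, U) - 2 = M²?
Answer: 327889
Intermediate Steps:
m(M, U) = 2 + M²
O(J, S) = (-2 + J + 3*S)² - J (O(J, S) = ((-2 + 3*S) + J)² - J = (-2 + J + 3*S)² - J)
(52 + H(m(-1, 4)))² + O(-32, 201) = (52 + (2 + (-1)²)*(1 + (2 + (-1)²)))² + ((-2 - 32 + 3*201)² - 1*(-32)) = (52 + (2 + 1)*(1 + (2 + 1)))² + ((-2 - 32 + 603)² + 32) = (52 + 3*(1 + 3))² + (569² + 32) = (52 + 3*4)² + (323761 + 32) = (52 + 12)² + 323793 = 64² + 323793 = 4096 + 323793 = 327889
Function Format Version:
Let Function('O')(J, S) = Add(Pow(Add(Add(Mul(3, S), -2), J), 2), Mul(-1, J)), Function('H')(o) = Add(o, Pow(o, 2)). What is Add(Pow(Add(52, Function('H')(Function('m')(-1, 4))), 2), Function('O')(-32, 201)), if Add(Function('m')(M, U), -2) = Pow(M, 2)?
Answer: 327889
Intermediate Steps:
Function('m')(M, U) = Add(2, Pow(M, 2))
Function('O')(J, S) = Add(Pow(Add(-2, J, Mul(3, S)), 2), Mul(-1, J)) (Function('O')(J, S) = Add(Pow(Add(Add(-2, Mul(3, S)), J), 2), Mul(-1, J)) = Add(Pow(Add(-2, J, Mul(3, S)), 2), Mul(-1, J)))
Add(Pow(Add(52, Function('H')(Function('m')(-1, 4))), 2), Function('O')(-32, 201)) = Add(Pow(Add(52, Mul(Add(2, Pow(-1, 2)), Add(1, Add(2, Pow(-1, 2))))), 2), Add(Pow(Add(-2, -32, Mul(3, 201)), 2), Mul(-1, -32))) = Add(Pow(Add(52, Mul(Add(2, 1), Add(1, Add(2, 1)))), 2), Add(Pow(Add(-2, -32, 603), 2), 32)) = Add(Pow(Add(52, Mul(3, Add(1, 3))), 2), Add(Pow(569, 2), 32)) = Add(Pow(Add(52, Mul(3, 4)), 2), Add(323761, 32)) = Add(Pow(Add(52, 12), 2), 323793) = Add(Pow(64, 2), 323793) = Add(4096, 323793) = 327889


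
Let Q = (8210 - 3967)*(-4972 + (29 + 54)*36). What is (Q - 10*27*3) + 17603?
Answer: -8401319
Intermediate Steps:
Q = -8418112 (Q = 4243*(-4972 + 83*36) = 4243*(-4972 + 2988) = 4243*(-1984) = -8418112)
(Q - 10*27*3) + 17603 = (-8418112 - 10*27*3) + 17603 = (-8418112 - 270*3) + 17603 = (-8418112 - 1*810) + 17603 = (-8418112 - 810) + 17603 = -8418922 + 17603 = -8401319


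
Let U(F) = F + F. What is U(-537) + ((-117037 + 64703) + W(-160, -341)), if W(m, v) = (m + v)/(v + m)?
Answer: -53407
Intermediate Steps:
W(m, v) = 1 (W(m, v) = (m + v)/(m + v) = 1)
U(F) = 2*F
U(-537) + ((-117037 + 64703) + W(-160, -341)) = 2*(-537) + ((-117037 + 64703) + 1) = -1074 + (-52334 + 1) = -1074 - 52333 = -53407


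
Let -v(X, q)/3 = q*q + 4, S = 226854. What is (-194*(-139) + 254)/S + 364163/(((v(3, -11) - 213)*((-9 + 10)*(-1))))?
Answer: 13771306427/22231692 ≈ 619.44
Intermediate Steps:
v(X, q) = -12 - 3*q² (v(X, q) = -3*(q*q + 4) = -3*(q² + 4) = -3*(4 + q²) = -12 - 3*q²)
(-194*(-139) + 254)/S + 364163/(((v(3, -11) - 213)*((-9 + 10)*(-1)))) = (-194*(-139) + 254)/226854 + 364163/((((-12 - 3*(-11)²) - 213)*((-9 + 10)*(-1)))) = (26966 + 254)*(1/226854) + 364163/((((-12 - 3*121) - 213)*(1*(-1)))) = 27220*(1/226854) + 364163/((((-12 - 363) - 213)*(-1))) = 13610/113427 + 364163/(((-375 - 213)*(-1))) = 13610/113427 + 364163/((-588*(-1))) = 13610/113427 + 364163/588 = 13771306427/22231692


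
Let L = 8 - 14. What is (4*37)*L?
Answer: -888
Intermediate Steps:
L = -6
(4*37)*L = (4*37)*(-6) = 148*(-6) = -888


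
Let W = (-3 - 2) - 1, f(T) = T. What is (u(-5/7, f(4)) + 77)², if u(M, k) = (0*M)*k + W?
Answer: 5041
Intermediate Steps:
W = -6 (W = -5 - 1 = -6)
u(M, k) = -6 (u(M, k) = (0*M)*k - 6 = 0*k - 6 = 0 - 6 = -6)
(u(-5/7, f(4)) + 77)² = (-6 + 77)² = 71² = 5041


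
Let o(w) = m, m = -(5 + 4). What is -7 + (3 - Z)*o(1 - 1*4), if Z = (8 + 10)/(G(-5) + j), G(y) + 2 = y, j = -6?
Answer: -604/13 ≈ -46.462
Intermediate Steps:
G(y) = -2 + y
Z = -18/13 (Z = (8 + 10)/((-2 - 5) - 6) = 18/(-7 - 6) = 18/(-13) = 18*(-1/13) = -18/13 ≈ -1.3846)
m = -9 (m = -1*9 = -9)
o(w) = -9
-7 + (3 - Z)*o(1 - 1*4) = -7 + (3 - 1*(-18/13))*(-9) = -7 + (3 + 18/13)*(-9) = -7 + (57/13)*(-9) = -7 - 513/13 = -604/13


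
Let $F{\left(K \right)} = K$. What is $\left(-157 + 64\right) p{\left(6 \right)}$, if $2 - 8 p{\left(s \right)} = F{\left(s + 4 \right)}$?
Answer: $93$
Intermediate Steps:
$p{\left(s \right)} = - \frac{1}{4} - \frac{s}{8}$ ($p{\left(s \right)} = \frac{1}{4} - \frac{s + 4}{8} = \frac{1}{4} - \frac{4 + s}{8} = \frac{1}{4} - \left(\frac{1}{2} + \frac{s}{8}\right) = - \frac{1}{4} - \frac{s}{8}$)
$\left(-157 + 64\right) p{\left(6 \right)} = \left(-157 + 64\right) \left(- \frac{1}{4} - \frac{3}{4}\right) = - 93 \left(- \frac{1}{4} - \frac{3}{4}\right) = \left(-93\right) \left(-1\right) = 93$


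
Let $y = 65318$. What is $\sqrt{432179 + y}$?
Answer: $7 \sqrt{10153} \approx 705.33$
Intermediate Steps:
$\sqrt{432179 + y} = \sqrt{432179 + 65318} = \sqrt{497497} = 7 \sqrt{10153}$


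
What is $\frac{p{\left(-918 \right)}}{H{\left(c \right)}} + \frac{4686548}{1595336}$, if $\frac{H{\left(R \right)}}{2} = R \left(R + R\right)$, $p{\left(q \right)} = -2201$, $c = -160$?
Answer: $\frac{59548897583}{20420300800} \approx 2.9162$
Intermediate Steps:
$H{\left(R \right)} = 4 R^{2}$ ($H{\left(R \right)} = 2 R \left(R + R\right) = 2 R 2 R = 2 \cdot 2 R^{2} = 4 R^{2}$)
$\frac{p{\left(-918 \right)}}{H{\left(c \right)}} + \frac{4686548}{1595336} = - \frac{2201}{4 \left(-160\right)^{2}} + \frac{4686548}{1595336} = - \frac{2201}{4 \cdot 25600} + 4686548 \cdot \frac{1}{1595336} = - \frac{2201}{102400} + \frac{1171637}{398834} = \frac{59548897583}{20420300800}$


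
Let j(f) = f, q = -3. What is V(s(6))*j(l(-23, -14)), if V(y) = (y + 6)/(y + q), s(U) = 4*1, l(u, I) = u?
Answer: -230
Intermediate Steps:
s(U) = 4
V(y) = (6 + y)/(-3 + y) (V(y) = (y + 6)/(y - 3) = (6 + y)/(-3 + y))
V(s(6))*j(l(-23, -14)) = ((6 + 4)/(-3 + 4))*(-23) = (10/1)*(-23) = (1*10)*(-23) = 10*(-23) = -230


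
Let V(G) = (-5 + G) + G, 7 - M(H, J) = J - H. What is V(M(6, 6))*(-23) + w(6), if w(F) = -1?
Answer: -208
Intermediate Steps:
M(H, J) = 7 + H - J (M(H, J) = 7 - (J - H) = 7 + (H - J) = 7 + H - J)
V(G) = -5 + 2*G
V(M(6, 6))*(-23) + w(6) = (-5 + 2*(7 + 6 - 1*6))*(-23) - 1 = (-5 + 2*(7 + 6 - 6))*(-23) - 1 = (-5 + 2*7)*(-23) - 1 = (-5 + 14)*(-23) - 1 = 9*(-23) - 1 = -207 - 1 = -208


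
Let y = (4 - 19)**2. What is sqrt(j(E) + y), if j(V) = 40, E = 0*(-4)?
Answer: sqrt(265) ≈ 16.279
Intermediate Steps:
E = 0
y = 225 (y = (-15)**2 = 225)
sqrt(j(E) + y) = sqrt(40 + 225) = sqrt(265)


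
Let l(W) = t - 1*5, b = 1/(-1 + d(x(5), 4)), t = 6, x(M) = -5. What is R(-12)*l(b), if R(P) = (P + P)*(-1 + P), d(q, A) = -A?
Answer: 312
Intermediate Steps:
R(P) = 2*P*(-1 + P) (R(P) = (2*P)*(-1 + P) = 2*P*(-1 + P))
b = -1/5 (b = 1/(-1 - 1*4) = 1/(-1 - 4) = 1/(-5) = -1/5 ≈ -0.20000)
l(W) = 1 (l(W) = 6 - 1*5 = 6 - 5 = 1)
R(-12)*l(b) = (2*(-12)*(-1 - 12))*1 = (2*(-12)*(-13))*1 = 312*1 = 312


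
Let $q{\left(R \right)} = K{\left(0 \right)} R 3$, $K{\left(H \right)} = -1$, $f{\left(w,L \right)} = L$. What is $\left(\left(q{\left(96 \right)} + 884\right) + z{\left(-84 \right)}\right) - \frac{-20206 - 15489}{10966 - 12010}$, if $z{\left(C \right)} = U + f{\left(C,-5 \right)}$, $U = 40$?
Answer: $\frac{623069}{1044} \approx 596.81$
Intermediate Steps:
$z{\left(C \right)} = 35$ ($z{\left(C \right)} = 40 - 5 = 35$)
$q{\left(R \right)} = - 3 R$ ($q{\left(R \right)} = - R 3 = - 3 R$)
$\left(\left(q{\left(96 \right)} + 884\right) + z{\left(-84 \right)}\right) - \frac{-20206 - 15489}{10966 - 12010} = \left(\left(\left(-3\right) 96 + 884\right) + 35\right) - \frac{-20206 - 15489}{10966 - 12010} = \left(\left(-288 + 884\right) + 35\right) - - \frac{35695}{-1044} = \left(596 + 35\right) - \left(-35695\right) \left(- \frac{1}{1044}\right) = 631 - \frac{35695}{1044} = \frac{623069}{1044}$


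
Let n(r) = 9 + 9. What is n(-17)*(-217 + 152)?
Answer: -1170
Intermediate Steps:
n(r) = 18
n(-17)*(-217 + 152) = 18*(-217 + 152) = 18*(-65) = -1170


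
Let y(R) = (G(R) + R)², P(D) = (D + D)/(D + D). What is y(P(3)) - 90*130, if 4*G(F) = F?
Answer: -187175/16 ≈ -11698.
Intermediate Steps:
P(D) = 1 (P(D) = (2*D)/((2*D)) = (2*D)*(1/(2*D)) = 1)
G(F) = F/4
y(R) = 25*R²/16 (y(R) = (R/4 + R)² = (5*R/4)² = 25*R²/16)
y(P(3)) - 90*130 = (25/16)*1² - 90*130 = (25/16)*1 - 11700 = 25/16 - 11700 = -187175/16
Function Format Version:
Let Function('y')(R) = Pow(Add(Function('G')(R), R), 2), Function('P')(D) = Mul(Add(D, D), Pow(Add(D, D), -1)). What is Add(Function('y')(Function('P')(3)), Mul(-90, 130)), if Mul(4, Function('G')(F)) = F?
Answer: Rational(-187175, 16) ≈ -11698.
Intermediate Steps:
Function('P')(D) = 1 (Function('P')(D) = Mul(Mul(2, D), Pow(Mul(2, D), -1)) = Mul(Mul(2, D), Mul(Rational(1, 2), Pow(D, -1))) = 1)
Function('G')(F) = Mul(Rational(1, 4), F)
Function('y')(R) = Mul(Rational(25, 16), Pow(R, 2)) (Function('y')(R) = Pow(Add(Mul(Rational(1, 4), R), R), 2) = Pow(Mul(Rational(5, 4), R), 2) = Mul(Rational(25, 16), Pow(R, 2)))
Add(Function('y')(Function('P')(3)), Mul(-90, 130)) = Add(Mul(Rational(25, 16), Pow(1, 2)), Mul(-90, 130)) = Add(Mul(Rational(25, 16), 1), -11700) = Add(Rational(25, 16), -11700) = Rational(-187175, 16)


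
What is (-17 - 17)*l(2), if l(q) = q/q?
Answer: -34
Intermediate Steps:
l(q) = 1
(-17 - 17)*l(2) = (-17 - 17)*1 = -34*1 = -34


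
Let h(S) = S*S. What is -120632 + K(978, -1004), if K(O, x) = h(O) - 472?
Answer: 835380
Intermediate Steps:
h(S) = S²
K(O, x) = -472 + O² (K(O, x) = O² - 472 = -472 + O²)
-120632 + K(978, -1004) = -120632 + (-472 + 978²) = -120632 + (-472 + 956484) = -120632 + 956012 = 835380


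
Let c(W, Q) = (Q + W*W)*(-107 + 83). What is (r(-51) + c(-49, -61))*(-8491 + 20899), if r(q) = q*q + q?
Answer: -665192880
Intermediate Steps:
r(q) = q + q² (r(q) = q² + q = q + q²)
c(W, Q) = -24*Q - 24*W² (c(W, Q) = (Q + W²)*(-24) = -24*Q - 24*W²)
(r(-51) + c(-49, -61))*(-8491 + 20899) = (-51*(1 - 51) + (-24*(-61) - 24*(-49)²))*(-8491 + 20899) = (-51*(-50) + (1464 - 24*2401))*12408 = (2550 + (1464 - 57624))*12408 = (2550 - 56160)*12408 = -53610*12408 = -665192880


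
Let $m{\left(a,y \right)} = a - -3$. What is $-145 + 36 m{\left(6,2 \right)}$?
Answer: $179$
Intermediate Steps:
$m{\left(a,y \right)} = 3 + a$ ($m{\left(a,y \right)} = a + 3 = 3 + a$)
$-145 + 36 m{\left(6,2 \right)} = -145 + 36 \left(3 + 6\right) = -145 + 36 \cdot 9 = -145 + 324 = 179$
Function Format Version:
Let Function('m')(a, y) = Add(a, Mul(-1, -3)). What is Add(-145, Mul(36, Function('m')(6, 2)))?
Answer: 179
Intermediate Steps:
Function('m')(a, y) = Add(3, a) (Function('m')(a, y) = Add(a, 3) = Add(3, a))
Add(-145, Mul(36, Function('m')(6, 2))) = Add(-145, Mul(36, Add(3, 6))) = Add(-145, Mul(36, 9)) = Add(-145, 324) = 179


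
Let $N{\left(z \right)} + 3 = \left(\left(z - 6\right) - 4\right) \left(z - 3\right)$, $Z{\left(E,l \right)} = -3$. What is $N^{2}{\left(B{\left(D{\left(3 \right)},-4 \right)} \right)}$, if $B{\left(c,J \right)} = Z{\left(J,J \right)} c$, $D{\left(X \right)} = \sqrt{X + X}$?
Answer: $15687 + 6318 \sqrt{6} \approx 31163.0$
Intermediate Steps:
$D{\left(X \right)} = \sqrt{2} \sqrt{X}$ ($D{\left(X \right)} = \sqrt{2 X} = \sqrt{2} \sqrt{X}$)
$B{\left(c,J \right)} = - 3 c$
$N{\left(z \right)} = -3 + \left(-10 + z\right) \left(-3 + z\right)$ ($N{\left(z \right)} = -3 + \left(\left(z - 6\right) - 4\right) \left(z - 3\right) = -3 + \left(\left(z - 6\right) - 4\right) \left(-3 + z\right) = -3 + \left(\left(-6 + z\right) - 4\right) \left(-3 + z\right) = -3 + \left(-10 + z\right) \left(-3 + z\right)$)
$N^{2}{\left(B{\left(D{\left(3 \right)},-4 \right)} \right)} = \left(27 + \left(- 3 \sqrt{2} \sqrt{3}\right)^{2} - 13 \left(- 3 \sqrt{2} \sqrt{3}\right)\right)^{2} = \left(27 + \left(- 3 \sqrt{6}\right)^{2} - 13 \left(- 3 \sqrt{6}\right)\right)^{2} = \left(27 + 54 + 39 \sqrt{6}\right)^{2} = \left(81 + 39 \sqrt{6}\right)^{2}$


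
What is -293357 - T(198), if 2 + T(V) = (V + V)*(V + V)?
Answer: -450171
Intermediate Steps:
T(V) = -2 + 4*V² (T(V) = -2 + (V + V)*(V + V) = -2 + (2*V)*(2*V) = -2 + 4*V²)
-293357 - T(198) = -293357 - (-2 + 4*198²) = -293357 - (-2 + 4*39204) = -293357 - (-2 + 156816) = -293357 - 1*156814 = -293357 - 156814 = -450171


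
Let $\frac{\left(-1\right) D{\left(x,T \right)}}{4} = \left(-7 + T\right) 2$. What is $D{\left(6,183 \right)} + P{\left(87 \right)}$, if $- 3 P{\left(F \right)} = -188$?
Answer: $- \frac{4036}{3} \approx -1345.3$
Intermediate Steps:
$D{\left(x,T \right)} = 56 - 8 T$ ($D{\left(x,T \right)} = - 4 \left(-7 + T\right) 2 = - 4 \left(-14 + 2 T\right) = 56 - 8 T$)
$P{\left(F \right)} = \frac{188}{3}$ ($P{\left(F \right)} = \left(- \frac{1}{3}\right) \left(-188\right) = \frac{188}{3}$)
$D{\left(6,183 \right)} + P{\left(87 \right)} = \left(56 - 1464\right) + \frac{188}{3} = -1408 + \frac{188}{3} = - \frac{4036}{3}$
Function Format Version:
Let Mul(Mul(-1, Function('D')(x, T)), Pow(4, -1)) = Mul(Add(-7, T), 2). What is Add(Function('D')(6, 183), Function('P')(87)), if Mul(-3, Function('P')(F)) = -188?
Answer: Rational(-4036, 3) ≈ -1345.3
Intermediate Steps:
Function('D')(x, T) = Add(56, Mul(-8, T)) (Function('D')(x, T) = Mul(-4, Mul(Add(-7, T), 2)) = Mul(-4, Add(-14, Mul(2, T))) = Add(56, Mul(-8, T)))
Function('P')(F) = Rational(188, 3) (Function('P')(F) = Mul(Rational(-1, 3), -188) = Rational(188, 3))
Add(Function('D')(6, 183), Function('P')(87)) = Add(Add(56, Mul(-8, 183)), Rational(188, 3)) = Add(Add(56, -1464), Rational(188, 3)) = Add(-1408, Rational(188, 3)) = Rational(-4036, 3)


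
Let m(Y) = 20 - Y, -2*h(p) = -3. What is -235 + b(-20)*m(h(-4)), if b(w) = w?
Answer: -605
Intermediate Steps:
h(p) = 3/2 (h(p) = -½*(-3) = 3/2)
-235 + b(-20)*m(h(-4)) = -235 - 20*(20 - 1*3/2) = -235 - 20*(20 - 3/2) = -235 - 20*37/2 = -235 - 370 = -605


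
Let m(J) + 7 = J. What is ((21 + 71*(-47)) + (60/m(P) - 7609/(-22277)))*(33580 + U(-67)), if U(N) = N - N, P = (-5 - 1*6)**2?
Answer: -47118541515860/423263 ≈ -1.1132e+8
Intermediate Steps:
P = 121 (P = (-5 - 6)**2 = (-11)**2 = 121)
U(N) = 0
m(J) = -7 + J
((21 + 71*(-47)) + (60/m(P) - 7609/(-22277)))*(33580 + U(-67)) = ((21 + 71*(-47)) + (60/(-7 + 121) - 7609/(-22277)))*(33580 + 0) = ((21 - 3337) + (60/114 - 7609*(-1/22277)))*33580 = (-3316 + (60*(1/114) + 7609/22277))*33580 = (-3316 + (10/19 + 7609/22277))*33580 = (-3316 + 367341/423263)*33580 = -1403172767/423263*33580 = -47118541515860/423263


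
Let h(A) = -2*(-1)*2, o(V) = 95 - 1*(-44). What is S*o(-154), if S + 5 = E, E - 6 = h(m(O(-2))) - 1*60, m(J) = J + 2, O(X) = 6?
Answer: -7645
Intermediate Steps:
m(J) = 2 + J
o(V) = 139 (o(V) = 95 + 44 = 139)
h(A) = 4 (h(A) = 2*2 = 4)
E = -50 (E = 6 + (4 - 1*60) = 6 + (4 - 60) = 6 - 56 = -50)
S = -55 (S = -5 - 50 = -55)
S*o(-154) = -55*139 = -7645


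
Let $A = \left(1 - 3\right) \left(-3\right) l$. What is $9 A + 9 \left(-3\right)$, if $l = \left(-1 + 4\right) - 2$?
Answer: $27$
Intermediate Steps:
$l = 1$ ($l = 3 - 2 = 1$)
$A = 6$ ($A = \left(1 - 3\right) \left(-3\right) 1 = \left(-2\right) \left(-3\right) 1 = 6 \cdot 1 = 6$)
$9 A + 9 \left(-3\right) = 9 \cdot 6 + 9 \left(-3\right) = 54 - 27 = 27$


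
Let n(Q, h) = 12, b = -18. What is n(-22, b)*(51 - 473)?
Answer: -5064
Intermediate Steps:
n(-22, b)*(51 - 473) = 12*(51 - 473) = 12*(-422) = -5064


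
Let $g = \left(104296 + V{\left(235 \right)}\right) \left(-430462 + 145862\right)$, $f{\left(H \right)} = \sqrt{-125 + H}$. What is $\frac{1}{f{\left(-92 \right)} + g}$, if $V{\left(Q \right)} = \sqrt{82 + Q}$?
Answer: $- \frac{1}{29682641600 + 284600 \sqrt{317} - i \sqrt{217}} \approx -3.3684 \cdot 10^{-11} - 1.6714 \cdot 10^{-20} i$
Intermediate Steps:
$g = -29682641600 - 284600 \sqrt{317}$ ($g = \left(104296 + \sqrt{82 + 235}\right) \left(-430462 + 145862\right) = \left(104296 + \sqrt{317}\right) \left(-284600\right) = -29682641600 - 284600 \sqrt{317} \approx -2.9688 \cdot 10^{10}$)
$\frac{1}{f{\left(-92 \right)} + g} = \frac{1}{\sqrt{-125 - 92} - \left(29682641600 + 284600 \sqrt{317}\right)} = \frac{1}{\sqrt{-217} - \left(29682641600 + 284600 \sqrt{317}\right)} = \frac{1}{i \sqrt{217} - \left(29682641600 + 284600 \sqrt{317}\right)} = \frac{1}{-29682641600 - 284600 \sqrt{317} + i \sqrt{217}}$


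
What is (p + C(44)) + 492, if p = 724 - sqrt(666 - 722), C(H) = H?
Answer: 1260 - 2*I*sqrt(14) ≈ 1260.0 - 7.4833*I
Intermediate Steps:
p = 724 - 2*I*sqrt(14) (p = 724 - sqrt(-56) = 724 - 2*I*sqrt(14) ≈ 724.0 - 7.4833*I)
(p + C(44)) + 492 = ((724 - 2*I*sqrt(14)) + 44) + 492 = (768 - 2*I*sqrt(14)) + 492 = 1260 - 2*I*sqrt(14)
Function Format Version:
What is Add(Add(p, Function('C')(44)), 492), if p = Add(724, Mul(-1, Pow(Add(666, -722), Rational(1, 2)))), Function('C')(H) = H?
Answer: Add(1260, Mul(-2, I, Pow(14, Rational(1, 2)))) ≈ Add(1260.0, Mul(-7.4833, I))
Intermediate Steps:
p = Add(724, Mul(-2, I, Pow(14, Rational(1, 2)))) (p = Add(724, Mul(-1, Pow(-56, Rational(1, 2)))) = Add(724, Mul(-1, Mul(2, I, Pow(14, Rational(1, 2))))) = Add(724, Mul(-2, I, Pow(14, Rational(1, 2)))) ≈ Add(724.00, Mul(-7.4833, I)))
Add(Add(p, Function('C')(44)), 492) = Add(Add(Add(724, Mul(-2, I, Pow(14, Rational(1, 2)))), 44), 492) = Add(Add(768, Mul(-2, I, Pow(14, Rational(1, 2)))), 492) = Add(1260, Mul(-2, I, Pow(14, Rational(1, 2))))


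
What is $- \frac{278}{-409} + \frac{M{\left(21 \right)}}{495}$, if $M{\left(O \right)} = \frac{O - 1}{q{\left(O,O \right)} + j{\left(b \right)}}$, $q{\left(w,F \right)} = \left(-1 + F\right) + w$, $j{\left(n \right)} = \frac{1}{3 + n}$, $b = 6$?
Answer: $\frac{566548}{832315} \approx 0.68069$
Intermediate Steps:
$q{\left(w,F \right)} = -1 + F + w$
$M{\left(O \right)} = \frac{-1 + O}{- \frac{8}{9} + 2 O}$ ($M{\left(O \right)} = \frac{O - 1}{\left(-1 + O + O\right) + \frac{1}{3 + 6}} = \frac{-1 + O}{\left(-1 + 2 O\right) + \frac{1}{9}} = \frac{-1 + O}{- \frac{8}{9} + 2 O}$)
$- \frac{278}{-409} + \frac{M{\left(21 \right)}}{495} = - \frac{278}{-409} + \frac{\frac{9}{2} \frac{1}{-4 + 9 \cdot 21} \left(-1 + 21\right)}{495} = \left(-278\right) \left(- \frac{1}{409}\right) + \frac{9}{2} \frac{1}{-4 + 189} \cdot 20 \cdot \frac{1}{495} = \frac{278}{409} + \frac{9}{2} \cdot \frac{1}{185} \cdot 20 \cdot \frac{1}{495} = \frac{278}{409} + \frac{18}{37} \cdot \frac{1}{495} = \frac{278}{409} + \frac{2}{2035} = \frac{566548}{832315}$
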